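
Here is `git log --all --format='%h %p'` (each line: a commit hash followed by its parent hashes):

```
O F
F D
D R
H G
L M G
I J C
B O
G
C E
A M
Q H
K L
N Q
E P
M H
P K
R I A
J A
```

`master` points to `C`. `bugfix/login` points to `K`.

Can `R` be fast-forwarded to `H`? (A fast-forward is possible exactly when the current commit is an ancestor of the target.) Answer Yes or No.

No

A fast-forward from R to H is possible iff R is an ancestor of H.
Ancestors of H: {G, H}.
R is not among them, so fast-forward is not possible.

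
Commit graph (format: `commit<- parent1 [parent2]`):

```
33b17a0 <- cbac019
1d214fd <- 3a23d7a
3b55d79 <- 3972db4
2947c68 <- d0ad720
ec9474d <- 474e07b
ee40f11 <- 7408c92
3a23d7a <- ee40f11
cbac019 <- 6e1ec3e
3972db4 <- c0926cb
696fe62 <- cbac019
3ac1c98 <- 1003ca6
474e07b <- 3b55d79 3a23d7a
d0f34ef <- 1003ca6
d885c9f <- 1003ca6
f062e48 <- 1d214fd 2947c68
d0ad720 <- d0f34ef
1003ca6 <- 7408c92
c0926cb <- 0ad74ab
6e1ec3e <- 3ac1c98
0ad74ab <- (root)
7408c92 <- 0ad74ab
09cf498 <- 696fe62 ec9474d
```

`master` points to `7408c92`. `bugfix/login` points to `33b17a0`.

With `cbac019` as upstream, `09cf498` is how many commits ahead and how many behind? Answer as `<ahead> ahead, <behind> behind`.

9 ahead, 0 behind

Reachable from 09cf498: {09cf498, 0ad74ab, 1003ca6, 3972db4, 3a23d7a, 3ac1c98, 3b55d79, 474e07b, 696fe62, 6e1ec3e, 7408c92, c0926cb, cbac019, ec9474d, ee40f11}.
Reachable from cbac019: {0ad74ab, 1003ca6, 3ac1c98, 6e1ec3e, 7408c92, cbac019}.
Only in 09cf498's history (ahead): {09cf498, 3972db4, 3a23d7a, 3b55d79, 474e07b, 696fe62, c0926cb, ec9474d, ee40f11} — 9.
Only in cbac019's history (behind): {} — 0.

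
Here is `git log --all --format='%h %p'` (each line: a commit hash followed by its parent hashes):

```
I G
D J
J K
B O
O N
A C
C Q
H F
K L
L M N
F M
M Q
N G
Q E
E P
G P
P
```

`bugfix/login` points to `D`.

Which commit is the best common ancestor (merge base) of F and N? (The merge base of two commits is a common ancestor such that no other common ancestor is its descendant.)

Ancestors of F: {E, F, M, P, Q}.
Ancestors of N: {G, N, P}.
Common ancestors: {P}.
The only common ancestor is P, so it is the merge base.

P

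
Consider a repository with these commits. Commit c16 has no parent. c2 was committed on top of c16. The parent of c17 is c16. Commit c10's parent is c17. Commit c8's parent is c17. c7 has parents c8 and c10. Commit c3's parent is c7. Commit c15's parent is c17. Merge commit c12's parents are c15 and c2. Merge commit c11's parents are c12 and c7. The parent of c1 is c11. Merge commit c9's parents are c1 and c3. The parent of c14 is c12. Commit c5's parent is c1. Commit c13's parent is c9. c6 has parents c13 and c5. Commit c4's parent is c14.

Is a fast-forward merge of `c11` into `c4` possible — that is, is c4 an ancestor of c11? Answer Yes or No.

No

A fast-forward from c4 to c11 is possible iff c4 is an ancestor of c11.
Ancestors of c11: {c10, c11, c12, c15, c16, c17, c2, c7, c8}.
c4 is not among them, so fast-forward is not possible.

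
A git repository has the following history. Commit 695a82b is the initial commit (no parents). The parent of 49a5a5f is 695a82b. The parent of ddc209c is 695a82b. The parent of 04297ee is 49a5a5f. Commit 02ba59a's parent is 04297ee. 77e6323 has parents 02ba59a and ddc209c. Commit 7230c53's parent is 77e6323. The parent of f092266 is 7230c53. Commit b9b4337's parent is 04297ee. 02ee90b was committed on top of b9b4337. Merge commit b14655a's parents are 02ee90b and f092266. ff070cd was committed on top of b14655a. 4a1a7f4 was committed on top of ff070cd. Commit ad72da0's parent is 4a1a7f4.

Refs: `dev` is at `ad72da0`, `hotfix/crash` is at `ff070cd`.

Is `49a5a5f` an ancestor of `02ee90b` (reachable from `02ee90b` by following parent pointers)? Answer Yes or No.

Ancestors of 02ee90b (commits reachable by following parents): {02ee90b, 04297ee, 49a5a5f, 695a82b, b9b4337}.
49a5a5f is in that set, so it is an ancestor of 02ee90b.

Yes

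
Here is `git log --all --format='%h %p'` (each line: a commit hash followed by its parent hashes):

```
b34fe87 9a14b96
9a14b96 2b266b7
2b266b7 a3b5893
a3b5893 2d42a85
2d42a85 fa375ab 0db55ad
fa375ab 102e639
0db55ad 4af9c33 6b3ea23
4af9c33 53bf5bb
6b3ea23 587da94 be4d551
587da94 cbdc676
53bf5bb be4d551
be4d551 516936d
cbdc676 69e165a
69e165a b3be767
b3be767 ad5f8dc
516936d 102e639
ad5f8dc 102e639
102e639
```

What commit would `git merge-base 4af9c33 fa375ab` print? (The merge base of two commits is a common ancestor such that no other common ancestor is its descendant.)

Ancestors of 4af9c33: {102e639, 4af9c33, 516936d, 53bf5bb, be4d551}.
Ancestors of fa375ab: {102e639, fa375ab}.
Common ancestors: {102e639}.
The only common ancestor is 102e639, so it is the merge base.

102e639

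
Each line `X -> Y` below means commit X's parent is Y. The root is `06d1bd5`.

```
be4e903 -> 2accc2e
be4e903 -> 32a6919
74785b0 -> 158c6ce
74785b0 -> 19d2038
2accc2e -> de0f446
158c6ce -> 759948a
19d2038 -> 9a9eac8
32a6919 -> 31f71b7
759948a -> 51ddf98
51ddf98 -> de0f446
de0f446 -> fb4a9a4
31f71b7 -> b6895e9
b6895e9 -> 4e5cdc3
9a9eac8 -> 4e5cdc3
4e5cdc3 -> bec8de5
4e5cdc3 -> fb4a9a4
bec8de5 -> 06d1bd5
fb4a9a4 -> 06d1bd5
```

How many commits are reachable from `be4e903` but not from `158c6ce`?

Reachable from be4e903: {06d1bd5, 2accc2e, 31f71b7, 32a6919, 4e5cdc3, b6895e9, be4e903, bec8de5, de0f446, fb4a9a4}.
Reachable from 158c6ce: {06d1bd5, 158c6ce, 51ddf98, 759948a, de0f446, fb4a9a4}.
In be4e903's history but not 158c6ce's: {2accc2e, 31f71b7, 32a6919, 4e5cdc3, b6895e9, be4e903, bec8de5} — 7 commits.

7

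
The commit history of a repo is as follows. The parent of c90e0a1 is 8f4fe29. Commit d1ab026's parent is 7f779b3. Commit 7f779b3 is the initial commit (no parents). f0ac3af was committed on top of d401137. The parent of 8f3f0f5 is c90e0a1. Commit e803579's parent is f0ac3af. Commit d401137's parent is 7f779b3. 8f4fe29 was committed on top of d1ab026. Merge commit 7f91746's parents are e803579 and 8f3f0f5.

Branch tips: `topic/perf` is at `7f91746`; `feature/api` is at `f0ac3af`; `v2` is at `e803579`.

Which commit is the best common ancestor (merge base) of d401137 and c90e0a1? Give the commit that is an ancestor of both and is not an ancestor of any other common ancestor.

7f779b3

Ancestors of d401137: {7f779b3, d401137}.
Ancestors of c90e0a1: {7f779b3, 8f4fe29, c90e0a1, d1ab026}.
Common ancestors: {7f779b3}.
The only common ancestor is 7f779b3, so it is the merge base.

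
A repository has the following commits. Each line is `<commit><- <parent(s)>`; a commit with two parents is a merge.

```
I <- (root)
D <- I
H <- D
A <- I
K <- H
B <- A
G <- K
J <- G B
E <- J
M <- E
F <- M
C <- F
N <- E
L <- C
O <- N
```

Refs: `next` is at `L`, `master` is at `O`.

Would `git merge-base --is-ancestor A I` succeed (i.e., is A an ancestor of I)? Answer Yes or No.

No

Ancestors of I: {I}.
A is not in that set, so it is not an ancestor of I.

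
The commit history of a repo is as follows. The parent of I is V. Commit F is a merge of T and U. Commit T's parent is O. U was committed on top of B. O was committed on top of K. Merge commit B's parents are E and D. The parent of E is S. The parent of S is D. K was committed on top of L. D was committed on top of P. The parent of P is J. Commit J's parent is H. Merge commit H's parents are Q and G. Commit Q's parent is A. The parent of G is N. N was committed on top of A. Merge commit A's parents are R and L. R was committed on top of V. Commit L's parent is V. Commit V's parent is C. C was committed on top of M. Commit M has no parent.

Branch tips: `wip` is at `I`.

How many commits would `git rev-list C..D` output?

Reachable from D: {A, C, D, G, H, J, L, M, N, P, Q, R, V}.
Reachable from C: {C, M}.
In D's history but not C's: {A, D, G, H, J, L, N, P, Q, R, V} — 11 commits.

11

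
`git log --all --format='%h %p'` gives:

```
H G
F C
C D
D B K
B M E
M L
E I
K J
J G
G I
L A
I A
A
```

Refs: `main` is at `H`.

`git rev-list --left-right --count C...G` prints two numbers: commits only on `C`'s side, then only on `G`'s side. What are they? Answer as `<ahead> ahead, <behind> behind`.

Reachable from C: {A, B, C, D, E, G, I, J, K, L, M}.
Reachable from G: {A, G, I}.
Only in C's history (ahead): {B, C, D, E, J, K, L, M} — 8.
Only in G's history (behind): {} — 0.

8 ahead, 0 behind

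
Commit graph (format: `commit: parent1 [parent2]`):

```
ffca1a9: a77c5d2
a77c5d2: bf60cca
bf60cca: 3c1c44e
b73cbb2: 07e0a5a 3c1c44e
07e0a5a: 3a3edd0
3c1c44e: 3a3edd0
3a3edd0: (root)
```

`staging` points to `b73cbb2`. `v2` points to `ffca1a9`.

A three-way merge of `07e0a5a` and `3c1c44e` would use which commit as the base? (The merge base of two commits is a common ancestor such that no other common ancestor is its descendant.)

Ancestors of 07e0a5a: {07e0a5a, 3a3edd0}.
Ancestors of 3c1c44e: {3a3edd0, 3c1c44e}.
Common ancestors: {3a3edd0}.
The only common ancestor is 3a3edd0, so it is the merge base.

3a3edd0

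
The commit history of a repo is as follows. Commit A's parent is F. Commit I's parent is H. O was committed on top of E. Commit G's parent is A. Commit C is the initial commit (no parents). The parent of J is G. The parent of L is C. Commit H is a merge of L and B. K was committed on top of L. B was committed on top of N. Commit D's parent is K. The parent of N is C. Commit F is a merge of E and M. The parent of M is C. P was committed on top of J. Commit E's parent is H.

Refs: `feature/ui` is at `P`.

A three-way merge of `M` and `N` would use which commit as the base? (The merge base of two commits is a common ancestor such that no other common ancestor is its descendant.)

C

Ancestors of M: {C, M}.
Ancestors of N: {C, N}.
Common ancestors: {C}.
The only common ancestor is C, so it is the merge base.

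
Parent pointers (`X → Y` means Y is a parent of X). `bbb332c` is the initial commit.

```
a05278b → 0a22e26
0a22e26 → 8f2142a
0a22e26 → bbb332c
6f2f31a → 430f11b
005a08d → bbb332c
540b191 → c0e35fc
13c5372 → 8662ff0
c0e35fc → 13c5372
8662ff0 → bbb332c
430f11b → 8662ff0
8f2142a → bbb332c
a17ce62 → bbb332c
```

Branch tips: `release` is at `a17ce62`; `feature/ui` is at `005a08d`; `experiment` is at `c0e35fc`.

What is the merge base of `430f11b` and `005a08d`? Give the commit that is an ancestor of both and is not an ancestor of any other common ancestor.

Ancestors of 430f11b: {430f11b, 8662ff0, bbb332c}.
Ancestors of 005a08d: {005a08d, bbb332c}.
Common ancestors: {bbb332c}.
The only common ancestor is bbb332c, so it is the merge base.

bbb332c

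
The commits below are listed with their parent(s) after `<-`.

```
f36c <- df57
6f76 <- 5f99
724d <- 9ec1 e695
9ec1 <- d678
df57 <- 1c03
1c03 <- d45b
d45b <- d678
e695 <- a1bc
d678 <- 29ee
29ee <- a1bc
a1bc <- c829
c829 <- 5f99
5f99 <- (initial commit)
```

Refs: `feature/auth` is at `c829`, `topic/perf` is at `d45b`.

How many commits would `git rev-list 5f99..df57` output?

7

Reachable from df57: {1c03, 29ee, 5f99, a1bc, c829, d45b, d678, df57}.
Reachable from 5f99: {5f99}.
In df57's history but not 5f99's: {1c03, 29ee, a1bc, c829, d45b, d678, df57} — 7 commits.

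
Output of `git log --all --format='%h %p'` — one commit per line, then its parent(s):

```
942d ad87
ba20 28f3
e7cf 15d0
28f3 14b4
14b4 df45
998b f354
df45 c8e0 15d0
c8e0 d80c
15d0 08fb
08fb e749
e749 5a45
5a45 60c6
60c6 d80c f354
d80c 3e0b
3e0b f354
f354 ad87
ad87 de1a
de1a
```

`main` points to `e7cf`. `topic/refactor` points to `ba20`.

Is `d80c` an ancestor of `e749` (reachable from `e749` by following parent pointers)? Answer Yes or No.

Ancestors of e749 (commits reachable by following parents): {3e0b, 5a45, 60c6, ad87, d80c, de1a, e749, f354}.
d80c is in that set, so it is an ancestor of e749.

Yes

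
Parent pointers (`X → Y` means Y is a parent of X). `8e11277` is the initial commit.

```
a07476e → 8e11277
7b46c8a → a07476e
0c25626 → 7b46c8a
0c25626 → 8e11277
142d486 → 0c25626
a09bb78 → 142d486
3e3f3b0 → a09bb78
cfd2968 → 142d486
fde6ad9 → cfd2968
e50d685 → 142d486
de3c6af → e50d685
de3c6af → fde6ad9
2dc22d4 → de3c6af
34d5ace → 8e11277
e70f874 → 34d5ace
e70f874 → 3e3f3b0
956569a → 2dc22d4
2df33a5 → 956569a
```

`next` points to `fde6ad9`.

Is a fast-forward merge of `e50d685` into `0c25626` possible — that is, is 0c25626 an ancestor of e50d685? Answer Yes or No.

Yes

A fast-forward from 0c25626 to e50d685 is possible iff 0c25626 is an ancestor of e50d685.
Ancestors of e50d685: {0c25626, 142d486, 7b46c8a, 8e11277, a07476e, e50d685}.
0c25626 is among them, so fast-forward is possible.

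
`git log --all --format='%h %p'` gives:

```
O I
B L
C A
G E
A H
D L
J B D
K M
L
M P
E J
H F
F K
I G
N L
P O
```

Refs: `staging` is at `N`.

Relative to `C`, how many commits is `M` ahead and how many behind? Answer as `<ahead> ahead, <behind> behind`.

0 ahead, 5 behind

Reachable from M: {B, D, E, G, I, J, L, M, O, P}.
Reachable from C: {A, B, C, D, E, F, G, H, I, J, K, L, M, O, P}.
Only in M's history (ahead): {} — 0.
Only in C's history (behind): {A, C, F, H, K} — 5.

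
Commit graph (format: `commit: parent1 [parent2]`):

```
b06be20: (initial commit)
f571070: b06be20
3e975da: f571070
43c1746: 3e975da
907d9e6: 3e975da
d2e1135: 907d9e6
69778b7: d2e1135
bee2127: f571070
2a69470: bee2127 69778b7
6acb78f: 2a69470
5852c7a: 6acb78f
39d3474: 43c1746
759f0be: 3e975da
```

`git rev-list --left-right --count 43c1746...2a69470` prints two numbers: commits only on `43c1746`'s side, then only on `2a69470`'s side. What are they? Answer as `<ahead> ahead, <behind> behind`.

Reachable from 43c1746: {3e975da, 43c1746, b06be20, f571070}.
Reachable from 2a69470: {2a69470, 3e975da, 69778b7, 907d9e6, b06be20, bee2127, d2e1135, f571070}.
Only in 43c1746's history (ahead): {43c1746} — 1.
Only in 2a69470's history (behind): {2a69470, 69778b7, 907d9e6, bee2127, d2e1135} — 5.

1 ahead, 5 behind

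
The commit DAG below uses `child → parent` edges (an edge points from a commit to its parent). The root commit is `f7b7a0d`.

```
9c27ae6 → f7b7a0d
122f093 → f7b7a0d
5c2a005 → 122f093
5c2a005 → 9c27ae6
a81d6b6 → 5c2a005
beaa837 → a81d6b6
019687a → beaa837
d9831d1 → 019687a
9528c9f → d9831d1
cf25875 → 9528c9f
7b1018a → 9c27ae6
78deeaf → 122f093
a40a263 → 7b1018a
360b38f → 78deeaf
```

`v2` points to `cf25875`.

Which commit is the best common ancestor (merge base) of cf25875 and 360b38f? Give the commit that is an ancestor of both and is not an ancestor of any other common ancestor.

122f093

Ancestors of cf25875: {019687a, 122f093, 5c2a005, 9528c9f, 9c27ae6, a81d6b6, beaa837, cf25875, d9831d1, f7b7a0d}.
Ancestors of 360b38f: {122f093, 360b38f, 78deeaf, f7b7a0d}.
Common ancestors: {122f093, f7b7a0d}.
Among these, 122f093 is not an ancestor of any other common ancestor — it is the merge base.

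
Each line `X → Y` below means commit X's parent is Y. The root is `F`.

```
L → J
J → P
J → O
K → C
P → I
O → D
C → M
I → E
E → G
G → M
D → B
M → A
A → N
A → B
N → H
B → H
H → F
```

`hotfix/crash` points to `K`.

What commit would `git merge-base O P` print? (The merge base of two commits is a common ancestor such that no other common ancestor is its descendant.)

Ancestors of O: {B, D, F, H, O}.
Ancestors of P: {A, B, E, F, G, H, I, M, N, P}.
Common ancestors: {B, F, H}.
Among these, B is not an ancestor of any other common ancestor — it is the merge base.

B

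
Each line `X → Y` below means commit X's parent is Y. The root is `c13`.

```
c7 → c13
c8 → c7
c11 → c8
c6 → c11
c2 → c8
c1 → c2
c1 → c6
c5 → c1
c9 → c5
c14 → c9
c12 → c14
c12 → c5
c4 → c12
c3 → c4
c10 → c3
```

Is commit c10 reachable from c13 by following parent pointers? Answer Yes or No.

No

Ancestors of c13: {c13}.
c10 is not in that set, so it is not an ancestor of c13.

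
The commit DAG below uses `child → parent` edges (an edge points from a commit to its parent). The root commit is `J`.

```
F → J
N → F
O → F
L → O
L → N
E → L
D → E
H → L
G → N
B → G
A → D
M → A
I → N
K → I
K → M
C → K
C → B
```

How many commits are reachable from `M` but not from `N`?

Reachable from M: {A, D, E, F, J, L, M, N, O}.
Reachable from N: {F, J, N}.
In M's history but not N's: {A, D, E, L, M, O} — 6 commits.

6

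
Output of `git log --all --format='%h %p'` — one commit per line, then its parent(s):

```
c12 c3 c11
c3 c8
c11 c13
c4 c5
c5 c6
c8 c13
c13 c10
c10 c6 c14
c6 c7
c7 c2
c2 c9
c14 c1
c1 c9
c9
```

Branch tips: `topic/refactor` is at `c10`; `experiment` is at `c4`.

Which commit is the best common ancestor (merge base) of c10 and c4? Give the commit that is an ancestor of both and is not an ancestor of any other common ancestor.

c6

Ancestors of c10: {c1, c10, c14, c2, c6, c7, c9}.
Ancestors of c4: {c2, c4, c5, c6, c7, c9}.
Common ancestors: {c2, c6, c7, c9}.
Among these, c6 is not an ancestor of any other common ancestor — it is the merge base.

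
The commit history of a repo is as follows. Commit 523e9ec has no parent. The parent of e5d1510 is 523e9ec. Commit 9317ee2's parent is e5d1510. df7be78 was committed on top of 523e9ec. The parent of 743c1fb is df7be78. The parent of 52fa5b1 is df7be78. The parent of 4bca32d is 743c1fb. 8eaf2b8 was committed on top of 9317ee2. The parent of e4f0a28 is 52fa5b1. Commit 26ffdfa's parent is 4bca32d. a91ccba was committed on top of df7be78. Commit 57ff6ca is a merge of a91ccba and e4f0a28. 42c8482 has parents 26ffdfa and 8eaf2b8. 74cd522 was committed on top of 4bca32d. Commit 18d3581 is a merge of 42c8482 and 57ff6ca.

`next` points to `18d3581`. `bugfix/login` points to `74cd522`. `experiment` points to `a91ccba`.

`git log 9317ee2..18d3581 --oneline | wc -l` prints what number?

Reachable from 18d3581: {18d3581, 26ffdfa, 42c8482, 4bca32d, 523e9ec, 52fa5b1, 57ff6ca, 743c1fb, 8eaf2b8, 9317ee2, a91ccba, df7be78, e4f0a28, e5d1510}.
Reachable from 9317ee2: {523e9ec, 9317ee2, e5d1510}.
In 18d3581's history but not 9317ee2's: {18d3581, 26ffdfa, 42c8482, 4bca32d, 52fa5b1, 57ff6ca, 743c1fb, 8eaf2b8, a91ccba, df7be78, e4f0a28} — 11 commits.

11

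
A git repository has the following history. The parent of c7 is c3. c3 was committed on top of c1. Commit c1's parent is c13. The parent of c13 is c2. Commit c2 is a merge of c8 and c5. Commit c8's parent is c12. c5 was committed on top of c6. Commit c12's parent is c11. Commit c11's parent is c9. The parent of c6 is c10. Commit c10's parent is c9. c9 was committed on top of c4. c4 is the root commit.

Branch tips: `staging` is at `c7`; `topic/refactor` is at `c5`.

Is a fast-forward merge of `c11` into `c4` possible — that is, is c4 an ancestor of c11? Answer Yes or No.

Yes

A fast-forward from c4 to c11 is possible iff c4 is an ancestor of c11.
Ancestors of c11: {c11, c4, c9}.
c4 is among them, so fast-forward is possible.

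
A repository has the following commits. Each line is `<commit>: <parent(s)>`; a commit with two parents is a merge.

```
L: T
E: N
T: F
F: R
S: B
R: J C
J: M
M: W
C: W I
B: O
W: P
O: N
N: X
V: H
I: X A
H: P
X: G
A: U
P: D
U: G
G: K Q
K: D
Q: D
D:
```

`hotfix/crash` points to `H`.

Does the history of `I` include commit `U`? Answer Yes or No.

Yes

Ancestors of I (commits reachable by following parents): {A, D, G, I, K, Q, U, X}.
U is in that set, so it is an ancestor of I.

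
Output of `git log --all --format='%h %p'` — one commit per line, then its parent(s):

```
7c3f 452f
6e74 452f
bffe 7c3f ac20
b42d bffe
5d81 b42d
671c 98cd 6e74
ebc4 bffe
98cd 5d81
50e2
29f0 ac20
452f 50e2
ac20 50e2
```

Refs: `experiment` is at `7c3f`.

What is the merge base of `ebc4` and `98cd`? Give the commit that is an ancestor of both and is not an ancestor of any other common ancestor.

bffe

Ancestors of ebc4: {452f, 50e2, 7c3f, ac20, bffe, ebc4}.
Ancestors of 98cd: {452f, 50e2, 5d81, 7c3f, 98cd, ac20, b42d, bffe}.
Common ancestors: {452f, 50e2, 7c3f, ac20, bffe}.
Among these, bffe is not an ancestor of any other common ancestor — it is the merge base.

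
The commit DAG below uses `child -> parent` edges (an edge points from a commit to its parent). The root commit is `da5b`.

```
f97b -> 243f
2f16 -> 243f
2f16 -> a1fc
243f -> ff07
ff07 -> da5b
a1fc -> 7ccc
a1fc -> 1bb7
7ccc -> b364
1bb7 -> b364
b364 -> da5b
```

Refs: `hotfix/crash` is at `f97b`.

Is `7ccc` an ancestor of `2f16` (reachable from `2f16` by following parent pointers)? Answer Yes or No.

Yes

Ancestors of 2f16 (commits reachable by following parents): {1bb7, 243f, 2f16, 7ccc, a1fc, b364, da5b, ff07}.
7ccc is in that set, so it is an ancestor of 2f16.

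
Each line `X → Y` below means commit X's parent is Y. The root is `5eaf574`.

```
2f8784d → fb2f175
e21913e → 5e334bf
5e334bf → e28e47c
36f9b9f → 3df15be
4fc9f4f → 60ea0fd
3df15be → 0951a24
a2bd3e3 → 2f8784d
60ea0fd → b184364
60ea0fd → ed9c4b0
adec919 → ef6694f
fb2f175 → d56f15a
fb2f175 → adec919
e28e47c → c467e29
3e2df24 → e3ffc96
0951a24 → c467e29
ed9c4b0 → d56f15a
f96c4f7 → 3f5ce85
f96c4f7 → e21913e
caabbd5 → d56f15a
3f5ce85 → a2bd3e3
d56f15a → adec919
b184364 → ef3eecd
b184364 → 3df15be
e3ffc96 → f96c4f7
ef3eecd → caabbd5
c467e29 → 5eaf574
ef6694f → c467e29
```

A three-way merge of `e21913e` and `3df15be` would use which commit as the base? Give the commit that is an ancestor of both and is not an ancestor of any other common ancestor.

Ancestors of e21913e: {5e334bf, 5eaf574, c467e29, e21913e, e28e47c}.
Ancestors of 3df15be: {0951a24, 3df15be, 5eaf574, c467e29}.
Common ancestors: {5eaf574, c467e29}.
Among these, c467e29 is not an ancestor of any other common ancestor — it is the merge base.

c467e29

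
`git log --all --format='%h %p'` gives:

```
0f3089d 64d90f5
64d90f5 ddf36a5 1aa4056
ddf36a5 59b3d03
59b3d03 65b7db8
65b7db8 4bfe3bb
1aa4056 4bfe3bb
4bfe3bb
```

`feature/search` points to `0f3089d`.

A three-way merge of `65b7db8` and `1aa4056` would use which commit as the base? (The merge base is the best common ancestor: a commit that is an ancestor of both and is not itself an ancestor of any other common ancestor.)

Ancestors of 65b7db8: {4bfe3bb, 65b7db8}.
Ancestors of 1aa4056: {1aa4056, 4bfe3bb}.
Common ancestors: {4bfe3bb}.
The only common ancestor is 4bfe3bb, so it is the merge base.

4bfe3bb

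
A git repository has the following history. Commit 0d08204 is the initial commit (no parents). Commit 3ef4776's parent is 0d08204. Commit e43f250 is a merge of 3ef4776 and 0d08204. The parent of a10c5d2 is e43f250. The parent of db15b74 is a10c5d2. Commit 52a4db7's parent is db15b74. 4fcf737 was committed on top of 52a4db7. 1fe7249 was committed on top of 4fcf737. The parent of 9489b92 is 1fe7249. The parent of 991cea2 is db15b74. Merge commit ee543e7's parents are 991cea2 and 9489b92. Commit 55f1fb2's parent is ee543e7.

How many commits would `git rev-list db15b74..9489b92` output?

Reachable from 9489b92: {0d08204, 1fe7249, 3ef4776, 4fcf737, 52a4db7, 9489b92, a10c5d2, db15b74, e43f250}.
Reachable from db15b74: {0d08204, 3ef4776, a10c5d2, db15b74, e43f250}.
In 9489b92's history but not db15b74's: {1fe7249, 4fcf737, 52a4db7, 9489b92} — 4 commits.

4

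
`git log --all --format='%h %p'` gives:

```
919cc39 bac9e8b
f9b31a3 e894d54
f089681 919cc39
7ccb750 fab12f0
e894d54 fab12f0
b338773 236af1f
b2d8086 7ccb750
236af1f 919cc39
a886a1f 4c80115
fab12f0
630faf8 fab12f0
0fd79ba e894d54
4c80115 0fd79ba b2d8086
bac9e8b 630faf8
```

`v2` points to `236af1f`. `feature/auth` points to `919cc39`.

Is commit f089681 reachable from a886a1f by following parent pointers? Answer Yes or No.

No

Ancestors of a886a1f: {0fd79ba, 4c80115, 7ccb750, a886a1f, b2d8086, e894d54, fab12f0}.
f089681 is not in that set, so it is not an ancestor of a886a1f.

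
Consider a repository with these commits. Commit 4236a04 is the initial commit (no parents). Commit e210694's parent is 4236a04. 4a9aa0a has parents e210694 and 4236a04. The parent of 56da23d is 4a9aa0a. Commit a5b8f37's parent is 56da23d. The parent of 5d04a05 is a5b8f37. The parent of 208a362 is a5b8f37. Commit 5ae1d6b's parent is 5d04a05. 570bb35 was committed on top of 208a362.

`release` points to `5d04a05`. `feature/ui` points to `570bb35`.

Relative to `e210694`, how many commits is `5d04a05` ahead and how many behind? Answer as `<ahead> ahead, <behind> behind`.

4 ahead, 0 behind

Reachable from 5d04a05: {4236a04, 4a9aa0a, 56da23d, 5d04a05, a5b8f37, e210694}.
Reachable from e210694: {4236a04, e210694}.
Only in 5d04a05's history (ahead): {4a9aa0a, 56da23d, 5d04a05, a5b8f37} — 4.
Only in e210694's history (behind): {} — 0.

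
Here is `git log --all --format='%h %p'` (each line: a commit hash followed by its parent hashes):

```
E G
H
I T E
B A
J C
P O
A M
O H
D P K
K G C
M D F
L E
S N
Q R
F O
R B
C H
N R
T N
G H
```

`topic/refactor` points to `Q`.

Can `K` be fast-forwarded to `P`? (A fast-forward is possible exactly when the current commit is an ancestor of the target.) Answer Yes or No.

A fast-forward from K to P is possible iff K is an ancestor of P.
Ancestors of P: {H, O, P}.
K is not among them, so fast-forward is not possible.

No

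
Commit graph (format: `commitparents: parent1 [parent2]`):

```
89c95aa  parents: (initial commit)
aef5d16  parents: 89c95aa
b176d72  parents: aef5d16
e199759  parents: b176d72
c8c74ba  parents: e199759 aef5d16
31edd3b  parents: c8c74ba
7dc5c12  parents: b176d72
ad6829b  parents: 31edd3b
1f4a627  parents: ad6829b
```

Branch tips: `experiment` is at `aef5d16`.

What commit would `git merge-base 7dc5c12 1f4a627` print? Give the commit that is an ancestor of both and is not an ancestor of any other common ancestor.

b176d72

Ancestors of 7dc5c12: {7dc5c12, 89c95aa, aef5d16, b176d72}.
Ancestors of 1f4a627: {1f4a627, 31edd3b, 89c95aa, ad6829b, aef5d16, b176d72, c8c74ba, e199759}.
Common ancestors: {89c95aa, aef5d16, b176d72}.
Among these, b176d72 is not an ancestor of any other common ancestor — it is the merge base.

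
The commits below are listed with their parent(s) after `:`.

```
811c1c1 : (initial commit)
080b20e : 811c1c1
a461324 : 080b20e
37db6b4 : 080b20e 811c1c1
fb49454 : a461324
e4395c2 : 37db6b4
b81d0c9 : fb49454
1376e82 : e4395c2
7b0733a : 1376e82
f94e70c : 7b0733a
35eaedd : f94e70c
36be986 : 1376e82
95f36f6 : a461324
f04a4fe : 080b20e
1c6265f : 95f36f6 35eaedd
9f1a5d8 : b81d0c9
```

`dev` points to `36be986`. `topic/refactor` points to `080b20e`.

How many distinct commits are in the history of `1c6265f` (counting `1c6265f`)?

Walking parent pointers from 1c6265f: reachable set = {080b20e, 1376e82, 1c6265f, 35eaedd, 37db6b4, 7b0733a, 811c1c1, 95f36f6, a461324, e4395c2, f94e70c}.
That is 11 commits.

11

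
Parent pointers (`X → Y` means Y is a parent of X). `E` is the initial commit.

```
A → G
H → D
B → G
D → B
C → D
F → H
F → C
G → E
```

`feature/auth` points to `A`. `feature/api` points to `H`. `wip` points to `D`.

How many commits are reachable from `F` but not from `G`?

5

Reachable from F: {B, C, D, E, F, G, H}.
Reachable from G: {E, G}.
In F's history but not G's: {B, C, D, F, H} — 5 commits.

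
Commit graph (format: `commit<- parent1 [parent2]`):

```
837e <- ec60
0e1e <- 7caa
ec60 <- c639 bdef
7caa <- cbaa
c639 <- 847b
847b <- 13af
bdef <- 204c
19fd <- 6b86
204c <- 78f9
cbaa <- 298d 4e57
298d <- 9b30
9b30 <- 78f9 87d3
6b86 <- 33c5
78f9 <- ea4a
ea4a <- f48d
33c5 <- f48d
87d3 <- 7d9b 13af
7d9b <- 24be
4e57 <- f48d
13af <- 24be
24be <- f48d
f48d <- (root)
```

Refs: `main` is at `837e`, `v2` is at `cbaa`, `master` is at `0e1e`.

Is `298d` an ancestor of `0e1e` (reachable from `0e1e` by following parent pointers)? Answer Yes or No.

Yes

Ancestors of 0e1e (commits reachable by following parents): {0e1e, 13af, 24be, 298d, 4e57, 78f9, 7caa, 7d9b, 87d3, 9b30, cbaa, ea4a, f48d}.
298d is in that set, so it is an ancestor of 0e1e.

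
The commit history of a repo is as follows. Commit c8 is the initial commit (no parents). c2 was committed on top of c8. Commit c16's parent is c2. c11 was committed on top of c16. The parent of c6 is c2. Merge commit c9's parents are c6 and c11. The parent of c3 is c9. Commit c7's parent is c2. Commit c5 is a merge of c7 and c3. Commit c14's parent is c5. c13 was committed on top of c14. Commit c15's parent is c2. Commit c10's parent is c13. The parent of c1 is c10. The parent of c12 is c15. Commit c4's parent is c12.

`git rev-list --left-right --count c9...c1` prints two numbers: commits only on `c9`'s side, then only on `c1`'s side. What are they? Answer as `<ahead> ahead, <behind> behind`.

Reachable from c9: {c11, c16, c2, c6, c8, c9}.
Reachable from c1: {c1, c10, c11, c13, c14, c16, c2, c3, c5, c6, c7, c8, c9}.
Only in c9's history (ahead): {} — 0.
Only in c1's history (behind): {c1, c10, c13, c14, c3, c5, c7} — 7.

0 ahead, 7 behind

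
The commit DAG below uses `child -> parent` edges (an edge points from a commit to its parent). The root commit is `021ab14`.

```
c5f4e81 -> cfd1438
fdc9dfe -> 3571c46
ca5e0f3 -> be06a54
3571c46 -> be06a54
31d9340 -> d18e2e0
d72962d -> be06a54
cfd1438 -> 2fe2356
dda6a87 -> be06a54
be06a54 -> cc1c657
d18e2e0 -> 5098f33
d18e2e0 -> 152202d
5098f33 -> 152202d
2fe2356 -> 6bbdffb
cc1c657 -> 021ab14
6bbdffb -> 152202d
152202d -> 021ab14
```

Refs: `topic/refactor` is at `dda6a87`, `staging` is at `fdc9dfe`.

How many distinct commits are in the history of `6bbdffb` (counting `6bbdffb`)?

3

Walking parent pointers from 6bbdffb: reachable set = {021ab14, 152202d, 6bbdffb}.
That is 3 commits.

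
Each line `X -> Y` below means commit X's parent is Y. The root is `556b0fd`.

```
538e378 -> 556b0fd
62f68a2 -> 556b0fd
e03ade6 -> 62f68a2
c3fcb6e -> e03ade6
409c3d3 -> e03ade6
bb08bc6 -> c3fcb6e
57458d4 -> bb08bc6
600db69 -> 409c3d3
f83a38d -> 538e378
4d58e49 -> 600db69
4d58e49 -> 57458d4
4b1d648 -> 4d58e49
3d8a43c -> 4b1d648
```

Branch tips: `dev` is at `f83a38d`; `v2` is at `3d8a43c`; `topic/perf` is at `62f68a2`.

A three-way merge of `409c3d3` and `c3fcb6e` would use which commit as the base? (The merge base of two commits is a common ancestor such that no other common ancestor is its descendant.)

e03ade6

Ancestors of 409c3d3: {409c3d3, 556b0fd, 62f68a2, e03ade6}.
Ancestors of c3fcb6e: {556b0fd, 62f68a2, c3fcb6e, e03ade6}.
Common ancestors: {556b0fd, 62f68a2, e03ade6}.
Among these, e03ade6 is not an ancestor of any other common ancestor — it is the merge base.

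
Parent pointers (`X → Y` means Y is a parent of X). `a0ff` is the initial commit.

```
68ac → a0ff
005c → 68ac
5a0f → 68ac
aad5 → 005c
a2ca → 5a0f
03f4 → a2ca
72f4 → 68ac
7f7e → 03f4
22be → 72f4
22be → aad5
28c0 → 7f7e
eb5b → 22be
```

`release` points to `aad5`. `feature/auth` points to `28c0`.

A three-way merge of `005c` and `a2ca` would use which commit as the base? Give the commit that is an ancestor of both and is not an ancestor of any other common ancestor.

68ac

Ancestors of 005c: {005c, 68ac, a0ff}.
Ancestors of a2ca: {5a0f, 68ac, a0ff, a2ca}.
Common ancestors: {68ac, a0ff}.
Among these, 68ac is not an ancestor of any other common ancestor — it is the merge base.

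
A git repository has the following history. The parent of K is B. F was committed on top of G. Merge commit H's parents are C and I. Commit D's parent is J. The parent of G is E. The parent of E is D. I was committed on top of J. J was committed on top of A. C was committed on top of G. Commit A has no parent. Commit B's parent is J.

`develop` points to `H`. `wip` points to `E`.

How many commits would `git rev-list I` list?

3

Walking parent pointers from I: reachable set = {A, I, J}.
That is 3 commits.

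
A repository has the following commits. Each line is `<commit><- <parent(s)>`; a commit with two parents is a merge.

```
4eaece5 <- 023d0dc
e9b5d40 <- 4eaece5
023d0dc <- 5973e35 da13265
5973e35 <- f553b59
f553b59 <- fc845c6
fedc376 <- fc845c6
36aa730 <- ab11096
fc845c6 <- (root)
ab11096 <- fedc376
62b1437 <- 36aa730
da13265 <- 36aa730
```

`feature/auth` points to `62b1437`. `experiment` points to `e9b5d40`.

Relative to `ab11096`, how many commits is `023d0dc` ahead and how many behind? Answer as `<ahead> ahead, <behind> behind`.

5 ahead, 0 behind

Reachable from 023d0dc: {023d0dc, 36aa730, 5973e35, ab11096, da13265, f553b59, fc845c6, fedc376}.
Reachable from ab11096: {ab11096, fc845c6, fedc376}.
Only in 023d0dc's history (ahead): {023d0dc, 36aa730, 5973e35, da13265, f553b59} — 5.
Only in ab11096's history (behind): {} — 0.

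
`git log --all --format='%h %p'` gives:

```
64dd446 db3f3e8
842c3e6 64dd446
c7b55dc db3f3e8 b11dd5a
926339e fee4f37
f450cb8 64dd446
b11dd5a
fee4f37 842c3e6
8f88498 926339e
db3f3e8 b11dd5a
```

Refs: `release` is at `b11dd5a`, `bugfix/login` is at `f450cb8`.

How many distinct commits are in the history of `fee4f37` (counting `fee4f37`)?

Walking parent pointers from fee4f37: reachable set = {64dd446, 842c3e6, b11dd5a, db3f3e8, fee4f37}.
That is 5 commits.

5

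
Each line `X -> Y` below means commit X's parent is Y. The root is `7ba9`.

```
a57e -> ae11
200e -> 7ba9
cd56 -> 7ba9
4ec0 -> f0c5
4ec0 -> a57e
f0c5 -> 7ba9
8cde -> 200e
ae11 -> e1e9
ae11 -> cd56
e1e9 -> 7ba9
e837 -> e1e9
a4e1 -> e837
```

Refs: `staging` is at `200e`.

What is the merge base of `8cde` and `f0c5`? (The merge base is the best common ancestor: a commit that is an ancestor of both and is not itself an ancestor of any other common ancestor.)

Ancestors of 8cde: {200e, 7ba9, 8cde}.
Ancestors of f0c5: {7ba9, f0c5}.
Common ancestors: {7ba9}.
The only common ancestor is 7ba9, so it is the merge base.

7ba9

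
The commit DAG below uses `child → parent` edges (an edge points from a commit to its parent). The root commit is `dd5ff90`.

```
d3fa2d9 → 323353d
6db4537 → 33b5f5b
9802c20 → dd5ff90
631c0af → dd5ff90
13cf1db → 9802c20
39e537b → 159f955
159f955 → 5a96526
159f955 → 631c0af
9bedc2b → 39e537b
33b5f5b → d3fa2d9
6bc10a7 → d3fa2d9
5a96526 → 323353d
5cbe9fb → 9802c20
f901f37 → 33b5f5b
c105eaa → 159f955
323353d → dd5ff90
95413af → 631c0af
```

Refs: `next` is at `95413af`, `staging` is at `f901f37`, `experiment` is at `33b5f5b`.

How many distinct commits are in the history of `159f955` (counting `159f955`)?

5

Walking parent pointers from 159f955: reachable set = {159f955, 323353d, 5a96526, 631c0af, dd5ff90}.
That is 5 commits.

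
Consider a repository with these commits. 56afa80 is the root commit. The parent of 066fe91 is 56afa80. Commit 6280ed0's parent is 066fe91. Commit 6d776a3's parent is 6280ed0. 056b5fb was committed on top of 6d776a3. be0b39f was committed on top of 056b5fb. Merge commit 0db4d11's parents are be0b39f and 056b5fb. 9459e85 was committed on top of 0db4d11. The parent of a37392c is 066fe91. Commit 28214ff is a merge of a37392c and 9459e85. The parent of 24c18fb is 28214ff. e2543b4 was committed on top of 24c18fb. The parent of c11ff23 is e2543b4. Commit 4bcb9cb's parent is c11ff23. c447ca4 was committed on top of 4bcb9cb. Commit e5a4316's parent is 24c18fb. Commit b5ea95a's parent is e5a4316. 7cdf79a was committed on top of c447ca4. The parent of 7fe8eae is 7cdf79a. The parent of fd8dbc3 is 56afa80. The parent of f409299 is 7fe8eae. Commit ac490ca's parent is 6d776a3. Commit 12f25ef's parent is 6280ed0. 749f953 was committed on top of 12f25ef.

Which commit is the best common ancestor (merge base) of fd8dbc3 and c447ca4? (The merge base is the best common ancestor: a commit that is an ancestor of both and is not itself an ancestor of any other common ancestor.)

Ancestors of fd8dbc3: {56afa80, fd8dbc3}.
Ancestors of c447ca4: {056b5fb, 066fe91, 0db4d11, 24c18fb, 28214ff, 4bcb9cb, 56afa80, 6280ed0, 6d776a3, 9459e85, a37392c, be0b39f, c11ff23, c447ca4, e2543b4}.
Common ancestors: {56afa80}.
The only common ancestor is 56afa80, so it is the merge base.

56afa80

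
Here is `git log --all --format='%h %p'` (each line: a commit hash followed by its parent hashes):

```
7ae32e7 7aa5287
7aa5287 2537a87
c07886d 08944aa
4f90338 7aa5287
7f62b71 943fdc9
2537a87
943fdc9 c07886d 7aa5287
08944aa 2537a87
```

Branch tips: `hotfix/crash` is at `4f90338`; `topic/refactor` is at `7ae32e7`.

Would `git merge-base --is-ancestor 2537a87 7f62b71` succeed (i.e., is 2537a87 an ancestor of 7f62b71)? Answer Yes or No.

Ancestors of 7f62b71 (commits reachable by following parents): {08944aa, 2537a87, 7aa5287, 7f62b71, 943fdc9, c07886d}.
2537a87 is in that set, so it is an ancestor of 7f62b71.

Yes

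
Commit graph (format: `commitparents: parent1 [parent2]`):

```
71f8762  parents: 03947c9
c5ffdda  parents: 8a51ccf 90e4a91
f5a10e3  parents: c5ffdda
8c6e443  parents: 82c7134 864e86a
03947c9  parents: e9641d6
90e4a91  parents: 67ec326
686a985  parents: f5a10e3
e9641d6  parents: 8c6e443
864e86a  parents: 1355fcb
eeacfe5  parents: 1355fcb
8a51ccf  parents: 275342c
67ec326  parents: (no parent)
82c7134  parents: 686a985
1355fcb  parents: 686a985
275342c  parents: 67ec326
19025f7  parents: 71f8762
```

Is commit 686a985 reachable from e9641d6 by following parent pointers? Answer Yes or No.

Ancestors of e9641d6 (commits reachable by following parents): {1355fcb, 275342c, 67ec326, 686a985, 82c7134, 864e86a, 8a51ccf, 8c6e443, 90e4a91, c5ffdda, e9641d6, f5a10e3}.
686a985 is in that set, so it is an ancestor of e9641d6.

Yes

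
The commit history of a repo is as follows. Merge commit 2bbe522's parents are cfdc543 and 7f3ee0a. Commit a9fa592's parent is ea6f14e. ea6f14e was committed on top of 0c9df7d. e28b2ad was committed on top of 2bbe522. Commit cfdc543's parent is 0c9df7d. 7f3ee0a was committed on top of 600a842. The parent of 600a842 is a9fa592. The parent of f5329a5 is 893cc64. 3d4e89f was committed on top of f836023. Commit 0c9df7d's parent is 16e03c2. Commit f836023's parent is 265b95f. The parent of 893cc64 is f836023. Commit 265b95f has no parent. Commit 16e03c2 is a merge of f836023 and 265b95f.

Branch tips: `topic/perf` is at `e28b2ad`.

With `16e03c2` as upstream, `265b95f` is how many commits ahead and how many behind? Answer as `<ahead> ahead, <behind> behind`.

0 ahead, 2 behind

Reachable from 265b95f: {265b95f}.
Reachable from 16e03c2: {16e03c2, 265b95f, f836023}.
Only in 265b95f's history (ahead): {} — 0.
Only in 16e03c2's history (behind): {16e03c2, f836023} — 2.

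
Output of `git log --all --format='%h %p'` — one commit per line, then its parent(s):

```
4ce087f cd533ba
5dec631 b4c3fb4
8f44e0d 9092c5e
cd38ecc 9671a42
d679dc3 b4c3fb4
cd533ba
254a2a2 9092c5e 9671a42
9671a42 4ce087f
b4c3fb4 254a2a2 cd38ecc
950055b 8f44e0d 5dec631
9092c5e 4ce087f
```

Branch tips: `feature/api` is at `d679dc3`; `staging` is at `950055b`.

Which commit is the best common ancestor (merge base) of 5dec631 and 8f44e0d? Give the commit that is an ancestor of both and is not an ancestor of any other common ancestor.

9092c5e

Ancestors of 5dec631: {254a2a2, 4ce087f, 5dec631, 9092c5e, 9671a42, b4c3fb4, cd38ecc, cd533ba}.
Ancestors of 8f44e0d: {4ce087f, 8f44e0d, 9092c5e, cd533ba}.
Common ancestors: {4ce087f, 9092c5e, cd533ba}.
Among these, 9092c5e is not an ancestor of any other common ancestor — it is the merge base.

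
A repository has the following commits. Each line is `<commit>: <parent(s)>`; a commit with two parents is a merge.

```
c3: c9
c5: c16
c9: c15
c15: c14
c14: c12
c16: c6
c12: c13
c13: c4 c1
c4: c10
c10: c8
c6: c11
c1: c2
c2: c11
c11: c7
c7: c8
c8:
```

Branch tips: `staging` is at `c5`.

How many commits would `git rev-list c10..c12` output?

7

Reachable from c12: {c1, c10, c11, c12, c13, c2, c4, c7, c8}.
Reachable from c10: {c10, c8}.
In c12's history but not c10's: {c1, c11, c12, c13, c2, c4, c7} — 7 commits.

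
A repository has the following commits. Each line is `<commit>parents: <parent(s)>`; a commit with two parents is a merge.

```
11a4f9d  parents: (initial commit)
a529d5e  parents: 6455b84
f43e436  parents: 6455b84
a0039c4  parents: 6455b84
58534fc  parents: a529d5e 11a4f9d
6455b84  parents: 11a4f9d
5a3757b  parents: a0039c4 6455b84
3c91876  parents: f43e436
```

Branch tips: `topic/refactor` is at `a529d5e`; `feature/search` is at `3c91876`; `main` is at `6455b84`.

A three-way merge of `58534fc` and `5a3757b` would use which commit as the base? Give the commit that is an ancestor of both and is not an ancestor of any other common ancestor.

6455b84

Ancestors of 58534fc: {11a4f9d, 58534fc, 6455b84, a529d5e}.
Ancestors of 5a3757b: {11a4f9d, 5a3757b, 6455b84, a0039c4}.
Common ancestors: {11a4f9d, 6455b84}.
Among these, 6455b84 is not an ancestor of any other common ancestor — it is the merge base.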